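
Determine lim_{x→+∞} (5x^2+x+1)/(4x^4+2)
This is an ∞/∞ indeterminate form as x → +∞.
Divide numerator and denominator by x^4 and let the lower-order terms vanish; the numerator's degree 2 is below the denominator's degree 4, so the quotient → 0.
Limit = 0.

Final answer: 0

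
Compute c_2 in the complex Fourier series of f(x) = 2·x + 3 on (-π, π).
Compute the real Fourier coefficients first: a_2 = 0, b_2 = -2.
Then c_2 = (a_2 − i·b_2)/2 = i.

Final answer: i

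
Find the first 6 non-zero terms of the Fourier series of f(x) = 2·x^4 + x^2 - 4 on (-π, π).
(92 - 16·π^2)·cos(x) + (-5 + 4·π^2)·cos(2·x) + (20/27 - 16·π^2/9)·cos(3·x) + (-1/8 + π^2)·cos(4·x) + (-16·π^2/25 - 4/625)·cos(5·x) - 4 + π^2/3 + 2·π^4/5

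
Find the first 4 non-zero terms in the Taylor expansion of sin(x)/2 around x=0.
-x^7/10080 + x^5/240 - x^3/12 + x/2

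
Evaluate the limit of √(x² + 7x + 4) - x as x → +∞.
As x → +∞: multiply by the conjugate to get (7x+4)/(√(x²+7x+4)+x); the denominator ~ 2x, so the limit is 7/2.
Limit = 7/2.

Final answer: 7/2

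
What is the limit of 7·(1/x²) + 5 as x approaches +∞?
Evaluate the dominant behaviour as x → +∞; each term tends to a finite value or vanishes.
Limit = 5.

Final answer: 5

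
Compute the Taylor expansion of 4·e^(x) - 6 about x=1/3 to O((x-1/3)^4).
-6 + 4·e^(1/3) + 4·e^(1/3)·(x - 1/3) + 2·e^(1/3)·(x - 1/3)^2 + 2·e^(1/3)·(x - 1/3)^3/3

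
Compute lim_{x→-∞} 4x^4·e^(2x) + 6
The product is a 0·∞ indeterminate form at x → -∞.
Rewrite the product as 4x^4 / e^(-2x) (an ∞/∞ form) and apply L'Hôpital, or use the standard hierarchy e^(2|x|) ≫ |x^4| as x → -∞.
The indeterminate product → 0, so the limit = 6.

Final answer: 6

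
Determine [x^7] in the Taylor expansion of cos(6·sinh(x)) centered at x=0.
Expand to order 7: cos(6·sinh(x)) = -148·x^6/5 + 48·x^4 - 18·x^2 + 1 + O(x^8).
The coefficient of x^7 is 0.

Final answer: 0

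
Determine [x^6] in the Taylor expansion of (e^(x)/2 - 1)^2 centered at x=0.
Expand to order 6: (e^(x)/2 - 1)^2 = x^6/48 + 7·x^5/120 + x^4/8 + x^3/6 - x/2 + 1/4 + O(x^7).
The coefficient of x^6 is 1/48.

Final answer: 1/48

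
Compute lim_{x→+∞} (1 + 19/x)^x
As x → +∞: this is the defining limit (1 + 19/x)^x → e^19.
Limit = e^(19).

Final answer: e^(19)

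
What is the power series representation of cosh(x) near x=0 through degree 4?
x^4/24 + x^2/2 + 1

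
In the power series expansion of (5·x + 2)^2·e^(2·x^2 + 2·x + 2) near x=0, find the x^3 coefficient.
Expand to order 3: (5·x + 2)^2·e^(2·x^2 + 2·x + 2) = 454·x^3·e^(2)/3 + 81·x^2·e^(2) + 28·x·e^(2) + 4·e^(2) + O(x^4).
The coefficient of x^3 is 454·e^(2)/3.

Final answer: 454·e^(2)/3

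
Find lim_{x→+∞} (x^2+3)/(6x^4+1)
This is an ∞/∞ indeterminate form as x → +∞.
Divide numerator and denominator by x^4 and let the lower-order terms vanish; the numerator's degree 2 is below the denominator's degree 4, so the quotient → 0.
Limit = 0.

Final answer: 0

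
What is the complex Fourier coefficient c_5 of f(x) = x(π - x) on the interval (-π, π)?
Compute the real Fourier coefficients first: a_5 = 4/25, b_5 = 2·π/5.
Then c_5 = (a_5 − i·b_5)/2 = 2/25 - i·π/5.

Final answer: 2/25 - i·π/5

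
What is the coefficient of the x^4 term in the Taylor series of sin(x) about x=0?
Expand to order 4: sin(x) = -x^3/6 + x + O(x^5).
The coefficient of x^4 is 0.

Final answer: 0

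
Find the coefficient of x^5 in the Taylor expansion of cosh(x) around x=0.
Expand to order 5: cosh(x) = x^4/24 + x^2/2 + 1 + O(x^6).
The coefficient of x^5 is 0.

Final answer: 0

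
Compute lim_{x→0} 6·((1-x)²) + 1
Direct substitution at x = 0 gives 7.

Final answer: 7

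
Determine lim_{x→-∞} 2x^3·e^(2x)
This is a 0·∞ indeterminate form at x → -∞.
Rewrite the product as 2x^3 / e^(-2x) (an ∞/∞ form) and apply L'Hôpital, or use the standard hierarchy e^(2|x|) ≫ |x^3| as x → -∞.
The indeterminate product → 0, so the limit = 0.

Final answer: 0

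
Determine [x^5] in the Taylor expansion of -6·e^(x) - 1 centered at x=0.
Expand to order 5: -6·e^(x) - 1 = -x^5/20 - x^4/4 - x^3 - 3·x^2 - 6·x - 7 + O(x^6).
The coefficient of x^5 is -1/20.

Final answer: -1/20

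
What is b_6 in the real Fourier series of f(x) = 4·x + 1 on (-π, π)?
b_6 = (1/π) ∫_{-π}^{π} f(x)·sin(6x) dx.
Evaluate the integral (use parity and integration by parts as needed): b_6 = -4/3.

Final answer: -4/3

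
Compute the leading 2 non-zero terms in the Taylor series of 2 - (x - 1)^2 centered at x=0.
2·x + 1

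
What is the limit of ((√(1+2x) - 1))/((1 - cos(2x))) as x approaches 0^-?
Both numerator and denominator → 0 as x → 0^-; this is a 0/0 indeterminate form.
Expand each to leading order near x = 0: numerator ~ x, denominator ~ 2·x^2.
The limit of the ratio is -∞.

Final answer: -∞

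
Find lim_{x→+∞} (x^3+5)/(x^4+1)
This is an ∞/∞ indeterminate form as x → +∞.
Divide numerator and denominator by x^4 and let the lower-order terms vanish; the numerator's degree 3 is below the denominator's degree 4, so the quotient → 0.
Limit = 0.

Final answer: 0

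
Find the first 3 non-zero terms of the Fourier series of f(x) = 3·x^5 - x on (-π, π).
(-120·π^2 + 6·π^4 + 718)·sin(x) + (-3·π^4 - 43/2 + 15·π^2)·sin(2·x) + (-40·π^2/9 + 62/27 + 2·π^4)·sin(3·x)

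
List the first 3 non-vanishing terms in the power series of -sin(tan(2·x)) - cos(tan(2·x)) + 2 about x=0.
2·x^2 - 2·x + 1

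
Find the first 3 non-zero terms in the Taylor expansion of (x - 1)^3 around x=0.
-3·x^2 + 3·x - 1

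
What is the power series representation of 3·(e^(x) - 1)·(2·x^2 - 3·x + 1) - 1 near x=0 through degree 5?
13·x^5/20 + 13·x^4/8 + 2·x^3 - 15·x^2/2 + 3·x - 1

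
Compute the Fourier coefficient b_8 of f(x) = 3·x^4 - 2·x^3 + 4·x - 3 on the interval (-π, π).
b_8 = (1/π) ∫_{-π}^{π} f(x)·sin(8x) dx.
Evaluate the integral (use parity and integration by parts as needed): b_8 = -67/64 + π^2/2.

Final answer: -67/64 + π^2/2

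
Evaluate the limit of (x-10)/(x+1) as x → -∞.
Evaluate the dominant behaviour as x → -∞; each term tends to a finite value or vanishes.
Limit = 1.

Final answer: 1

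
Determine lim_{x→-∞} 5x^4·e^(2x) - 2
The product is a 0·∞ indeterminate form at x → -∞.
Rewrite the product as 5x^4 / e^(-2x) (an ∞/∞ form) and apply L'Hôpital, or use the standard hierarchy e^(2|x|) ≫ |x^4| as x → -∞.
The indeterminate product → 0, so the limit = -2.

Final answer: -2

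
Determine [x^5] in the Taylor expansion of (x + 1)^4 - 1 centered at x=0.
Expand to order 5: (x + 1)^4 - 1 = x^4 + 4·x^3 + 6·x^2 + 4·x + O(x^6).
The coefficient of x^5 is 0.

Final answer: 0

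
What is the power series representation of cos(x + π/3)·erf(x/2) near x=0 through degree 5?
43·x^5/(960·√(π)) + √(3)·x^4/(8·√(π)) - 7·x^3/(24·√(π)) - √(3)·x^2/(2·√(π)) + x/(2·√(π))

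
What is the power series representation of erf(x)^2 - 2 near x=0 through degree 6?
56·x^6/(45·π) - 8·x^4/(3·π) + 4·x^2/π - 2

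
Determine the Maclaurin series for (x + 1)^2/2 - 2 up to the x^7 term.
x^2/2 + x - 3/2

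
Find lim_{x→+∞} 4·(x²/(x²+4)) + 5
Evaluate the dominant behaviour as x → +∞; each term tends to a finite value or vanishes.
Limit = 9.

Final answer: 9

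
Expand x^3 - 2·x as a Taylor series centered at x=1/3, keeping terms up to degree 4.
-17/27 - 5·(x - 1/3)/3 + (x - 1/3)^2 + (x - 1/3)^3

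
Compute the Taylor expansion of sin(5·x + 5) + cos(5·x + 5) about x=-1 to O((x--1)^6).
1 + 5·(x + 1) - 25·(x + 1)^2/2 - 125·(x + 1)^3/6 + 625·(x + 1)^4/24 + 625·(x + 1)^5/24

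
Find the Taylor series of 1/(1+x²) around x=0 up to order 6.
-x^6 + x^4 - x^2 + 1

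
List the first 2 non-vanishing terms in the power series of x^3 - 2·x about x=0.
x^3 - 2·x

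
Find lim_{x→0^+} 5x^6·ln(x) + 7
The product is a 0·∞ indeterminate form at x → 0⁺.
Rewrite the product as 5·ln(x) / x^(-6) and apply L'Hôpital, or use the standard hierarchy x^(-6) ≫ |ln x| as x → 0⁺.
The indeterminate product → 0, so the limit = 7.

Final answer: 7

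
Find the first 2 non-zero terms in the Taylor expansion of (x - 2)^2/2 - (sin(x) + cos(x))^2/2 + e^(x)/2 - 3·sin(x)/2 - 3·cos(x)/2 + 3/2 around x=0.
2 - 4·x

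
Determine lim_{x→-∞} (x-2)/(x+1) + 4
Evaluate the dominant behaviour as x → -∞; each term tends to a finite value or vanishes.
Limit = 5.

Final answer: 5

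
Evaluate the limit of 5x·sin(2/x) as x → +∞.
As x → +∞: let u = 2/x → 0⁺; then 5·x·sin(2/x) = 5·2·sin(u)/u → 5·2·1 = 10.
Limit = 10.

Final answer: 10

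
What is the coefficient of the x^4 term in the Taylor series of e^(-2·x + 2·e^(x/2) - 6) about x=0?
Expand to order 4: e^(-2·x + 2·e^(x/2) - 6) = 31·x^4·e^(-4)/192 - 3·x^3·e^(-4)/8 + 3·x^2·e^(-4)/4 - x·e^(-4) + e^(-4) + O(x^5).
The coefficient of x^4 is 31·e^(-4)/192.

Final answer: 31·e^(-4)/192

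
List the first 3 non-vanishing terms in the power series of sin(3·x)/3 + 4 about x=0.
-3·x^3/2 + x + 4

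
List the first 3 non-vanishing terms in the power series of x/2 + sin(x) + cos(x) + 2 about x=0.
-x^2/2 + 3·x/2 + 3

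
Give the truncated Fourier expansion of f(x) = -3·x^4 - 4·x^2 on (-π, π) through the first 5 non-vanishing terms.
(-128 + 24·π^2)·cos(x) + (5 - 6·π^2)·cos(2·x) + 8·π^2·cos(3·x)/3 + (-3·π^2/2 - 7/16)·cos(4·x) - 3·π^4/5 - 4·π^2/3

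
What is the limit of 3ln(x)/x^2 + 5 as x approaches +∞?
The quotient is an ∞/∞ indeterminate form as x → +∞.
The polynomial denominator x^2 dominates the logarithmic numerator (any positive power of x ≫ ln(x) as x → ∞), so the quotient → 0.
Adding the constant: 0 + 5 = 5. Limit = 5.

Final answer: 5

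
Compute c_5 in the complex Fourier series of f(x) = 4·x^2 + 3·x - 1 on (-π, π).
Compute the real Fourier coefficients first: a_5 = -16/25, b_5 = 6/5.
Then c_5 = (a_5 − i·b_5)/2 = -8/25 - 3·i/5.

Final answer: -8/25 - 3·i/5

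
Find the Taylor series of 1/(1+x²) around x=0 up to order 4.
x^4 - x^2 + 1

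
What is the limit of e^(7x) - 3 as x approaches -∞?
Evaluate the dominant behaviour as x → -∞; each term tends to a finite value or vanishes.
Limit = -3.

Final answer: -3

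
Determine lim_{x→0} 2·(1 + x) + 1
Direct substitution at x = 0 gives 3.

Final answer: 3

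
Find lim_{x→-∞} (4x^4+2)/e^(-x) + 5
The quotient is an ∞/∞ indeterminate form as x → -∞.
Compare growth rates of the dominant terms (exponentials ≫ polynomials ≫ logarithms), or apply L'Hôpital's rule; the quotient → 0.
Adding the constant: 0 + 5 = 5. Limit = 5.

Final answer: 5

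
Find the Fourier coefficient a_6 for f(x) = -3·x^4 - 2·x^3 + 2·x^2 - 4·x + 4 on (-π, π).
a_6 = (1/π) ∫_{-π}^{π} f(x)·cos(6x) dx.
Evaluate the integral (use parity and integration by parts as needed): a_6 = 1/3 - 2·π^2/3.

Final answer: 1/3 - 2·π^2/3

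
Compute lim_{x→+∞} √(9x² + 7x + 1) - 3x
As x → +∞: multiply by the conjugate to get (7x+1)/(√(9x²+7x+1)+3x); the denominator ~ 6x, so the limit is 7/6.
Limit = 7/6.

Final answer: 7/6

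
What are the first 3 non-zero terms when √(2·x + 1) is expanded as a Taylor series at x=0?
-x^2/2 + x + 1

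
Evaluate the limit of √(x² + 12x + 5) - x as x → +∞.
This is an ∞ − ∞ indeterminate form.
Multiply and divide by the conjugate √(x²+12x + 5) + x; the x² terms cancel, leaving (12x + 5)/(√(x²+12x + 5)+x) → 12/2 = 6.
Limit = 6.

Final answer: 6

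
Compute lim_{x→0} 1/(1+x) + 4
Direct substitution at x = 0 gives 5.

Final answer: 5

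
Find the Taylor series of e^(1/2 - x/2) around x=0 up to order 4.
x^4·e^(1/2)/384 - x^3·e^(1/2)/48 + x^2·e^(1/2)/8 - x·e^(1/2)/2 + e^(1/2)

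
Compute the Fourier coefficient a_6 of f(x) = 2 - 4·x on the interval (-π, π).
a_6 = (1/π) ∫_{-π}^{π} f(x)·cos(6x) dx.
Evaluate the integral (use parity and integration by parts as needed): a_6 = 0.

Final answer: 0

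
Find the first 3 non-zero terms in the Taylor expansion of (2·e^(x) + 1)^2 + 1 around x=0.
10·x^2 + 12·x + 10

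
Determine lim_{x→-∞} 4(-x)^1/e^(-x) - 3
The quotient is an ∞/∞ indeterminate form as x → -∞.
Compare growth rates of the dominant terms (exponentials ≫ polynomials ≫ logarithms), or apply L'Hôpital's rule; the quotient → 0.
Adding the constant: 0 - 3 = -3. Limit = -3.

Final answer: -3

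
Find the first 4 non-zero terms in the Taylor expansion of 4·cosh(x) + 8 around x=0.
x^6/180 + x^4/6 + 2·x^2 + 12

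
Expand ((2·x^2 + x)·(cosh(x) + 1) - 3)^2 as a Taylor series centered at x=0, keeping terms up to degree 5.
31·x^5/4 + 12·x^4 + 13·x^3 - 20·x^2 - 12·x + 9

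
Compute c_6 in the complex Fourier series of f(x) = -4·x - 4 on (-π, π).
Compute the real Fourier coefficients first: a_6 = 0, b_6 = 4/3.
Then c_6 = (a_6 − i·b_6)/2 = -2·i/3.

Final answer: -2·i/3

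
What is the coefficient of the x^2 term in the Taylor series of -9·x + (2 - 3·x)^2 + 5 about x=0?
Expand to order 2: -9·x + (2 - 3·x)^2 + 5 = 9·x^2 - 21·x + 9 + O(x^3).
The coefficient of x^2 is 9.

Final answer: 9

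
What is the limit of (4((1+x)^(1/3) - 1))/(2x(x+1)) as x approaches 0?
Both numerator and denominator → 0 as x → 0; this is a 0/0 indeterminate form.
Expand each to leading order near x = 0: numerator ~ 4·x/3, denominator ~ 2·x.
The limit of the ratio is 2/3.

Final answer: 2/3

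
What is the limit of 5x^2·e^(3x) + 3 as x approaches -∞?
The product is a 0·∞ indeterminate form at x → -∞.
Rewrite the product as 5x^2 / e^(-3x) (an ∞/∞ form) and apply L'Hôpital, or use the standard hierarchy e^(3|x|) ≫ |x^2| as x → -∞.
The indeterminate product → 0, so the limit = 3.

Final answer: 3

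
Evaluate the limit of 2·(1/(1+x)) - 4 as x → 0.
Direct substitution at x = 0 gives -2.

Final answer: -2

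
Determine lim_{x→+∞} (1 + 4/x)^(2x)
As x → +∞: write (1 + 4/x)^(2x) = ((1 + 4/x)^x)^2 → (e^4)^2 = e^8.
Limit = e^(8).

Final answer: e^(8)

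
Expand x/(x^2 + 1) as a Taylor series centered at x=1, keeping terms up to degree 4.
1/2 - (x - 1)^2/4 + (x - 1)^3/4 - (x - 1)^4/8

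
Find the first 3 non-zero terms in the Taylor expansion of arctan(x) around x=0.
x^5/5 - x^3/3 + x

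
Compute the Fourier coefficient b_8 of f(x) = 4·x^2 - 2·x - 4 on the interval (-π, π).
b_8 = (1/π) ∫_{-π}^{π} f(x)·sin(8x) dx.
Evaluate the integral (use parity and integration by parts as needed): b_8 = 1/2.

Final answer: 1/2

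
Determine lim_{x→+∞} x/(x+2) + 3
Evaluate the dominant behaviour as x → +∞; each term tends to a finite value or vanishes.
Limit = 4.

Final answer: 4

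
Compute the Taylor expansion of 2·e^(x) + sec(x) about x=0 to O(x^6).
x^5/60 + 7·x^4/24 + x^3/3 + 3·x^2/2 + 2·x + 3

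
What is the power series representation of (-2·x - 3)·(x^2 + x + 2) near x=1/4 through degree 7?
-259/32 - 79·(x - 1/4)/8 - 13·(x - 1/4)^2/2 - 2·(x - 1/4)^3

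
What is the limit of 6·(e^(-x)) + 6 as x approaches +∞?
Evaluate the dominant behaviour as x → +∞; each term tends to a finite value or vanishes.
Limit = 6.

Final answer: 6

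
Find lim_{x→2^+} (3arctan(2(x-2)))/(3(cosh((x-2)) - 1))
Both numerator and denominator → 0 as x → 2^+; this is a 0/0 indeterminate form.
Expand each to leading order near x = 2: numerator ~ 6·(x - 2), denominator ~ 3·(x - 2)^2/2.
The limit of the ratio is ∞.

Final answer: ∞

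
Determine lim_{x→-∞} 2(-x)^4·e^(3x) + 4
The product is a 0·∞ indeterminate form at x → -∞.
Rewrite the product as 2(-x)^4 / e^(-3x) (an ∞/∞ form) and apply L'Hôpital, or use the standard hierarchy e^(3|x|) ≫ |(-x)^4| as x → -∞.
The indeterminate product → 0, so the limit = 4.

Final answer: 4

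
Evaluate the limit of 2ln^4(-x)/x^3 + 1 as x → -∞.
The quotient is an ∞/∞ indeterminate form as x → -∞.
Compare growth rates of the dominant terms (exponentials ≫ polynomials ≫ logarithms), or apply L'Hôpital's rule; the quotient → 0.
Adding the constant: 0 + 1 = 1. Limit = 1.

Final answer: 1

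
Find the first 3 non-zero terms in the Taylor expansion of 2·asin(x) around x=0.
3·x^5/20 + x^3/3 + 2·x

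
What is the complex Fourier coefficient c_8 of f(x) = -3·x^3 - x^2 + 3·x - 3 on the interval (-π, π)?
Compute the real Fourier coefficients first: a_8 = -1/16, b_8 = -105/128 + 3·π^2/4.
Then c_8 = (a_8 − i·b_8)/2 = -1/32 - 3·i·π^2/8 + 105·i/256.

Final answer: -1/32 - 3·i·π^2/8 + 105·i/256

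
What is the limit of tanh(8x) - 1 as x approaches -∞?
Evaluate the dominant behaviour as x → -∞; each term tends to a finite value or vanishes.
Limit = -2.

Final answer: -2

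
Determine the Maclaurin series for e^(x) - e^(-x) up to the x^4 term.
x^3/3 + 2·x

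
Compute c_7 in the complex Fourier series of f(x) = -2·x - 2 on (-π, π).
Compute the real Fourier coefficients first: a_7 = 0, b_7 = -4/7.
Then c_7 = (a_7 − i·b_7)/2 = 2·i/7.

Final answer: 2·i/7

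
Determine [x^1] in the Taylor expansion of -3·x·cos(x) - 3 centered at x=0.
Expand to order 1: -3·x·cos(x) - 3 = -3·x - 3 + O(x^2).
The coefficient of x^1 is -3.

Final answer: -3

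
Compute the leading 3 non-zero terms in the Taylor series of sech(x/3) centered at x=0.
5·x^4/1944 - x^2/18 + 1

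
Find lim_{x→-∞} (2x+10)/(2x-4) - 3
Evaluate the dominant behaviour as x → -∞; each term tends to a finite value or vanishes.
Limit = -2.

Final answer: -2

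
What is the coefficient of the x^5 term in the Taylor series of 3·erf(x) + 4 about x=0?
Expand to order 5: 3·erf(x) + 4 = 3·x^5/(5·√(π)) - 2·x^3/√(π) + 6·x/√(π) + 4 + O(x^6).
The coefficient of x^5 is 3/(5·√(π)).

Final answer: 3/(5·√(π))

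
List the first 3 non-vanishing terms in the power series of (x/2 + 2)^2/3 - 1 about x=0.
x^2/12 + 2·x/3 + 1/3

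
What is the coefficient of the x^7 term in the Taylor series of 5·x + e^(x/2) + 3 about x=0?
Expand to order 7: 5·x + e^(x/2) + 3 = x^7/645120 + x^6/46080 + x^5/3840 + x^4/384 + x^3/48 + x^2/8 + 11·x/2 + 4 + O(x^8).
The coefficient of x^7 is 1/645120.

Final answer: 1/645120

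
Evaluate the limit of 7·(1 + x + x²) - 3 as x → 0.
Direct substitution at x = 0 gives 4.

Final answer: 4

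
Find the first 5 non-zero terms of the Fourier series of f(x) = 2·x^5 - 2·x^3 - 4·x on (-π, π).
(-84·π^2 + 4·π^4 + 496)·sin(x) + (-2·π^4 - 14 + 12·π^2)·sin(2·x) + (-116·π^2/27 + 16/81 + 4·π^4/3)·sin(3·x) + (-π^4 + 37/32 + 9·π^2/4)·sin(4·x) + (-36·π^2/25 - 784/625 + 4·π^4/5)·sin(5·x)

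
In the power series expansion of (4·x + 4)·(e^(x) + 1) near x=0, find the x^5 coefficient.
Expand to order 5: (4·x + 4)·(e^(x) + 1) = x^5/5 + 5·x^4/6 + 8·x^3/3 + 6·x^2 + 12·x + 8 + O(x^6).
The coefficient of x^5 is 1/5.

Final answer: 1/5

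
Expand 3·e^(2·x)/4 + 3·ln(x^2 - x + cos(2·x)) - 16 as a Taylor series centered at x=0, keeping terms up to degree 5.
-22·x^5/5 - 11·x^4/4 - 3·x^3 - 3·x^2 - 3·x/2 - 61/4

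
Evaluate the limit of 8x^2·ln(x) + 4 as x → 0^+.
The product is a 0·∞ indeterminate form at x → 0⁺.
Rewrite the product as 8·ln(x) / x^(-2) and apply L'Hôpital, or use the standard hierarchy x^(-2) ≫ |ln x| as x → 0⁺.
The indeterminate product → 0, so the limit = 4.

Final answer: 4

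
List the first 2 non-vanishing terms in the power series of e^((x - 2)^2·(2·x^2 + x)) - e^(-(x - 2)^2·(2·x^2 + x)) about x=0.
8·x^2 + 8·x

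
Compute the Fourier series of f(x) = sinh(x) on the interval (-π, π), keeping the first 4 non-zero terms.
sin(x)·sinh(π)/π - 4·sin(2·x)·sinh(π)/(5·π) + 3·sin(3·x)·sinh(π)/(5·π) - 8·sin(4·x)·sinh(π)/(17·π)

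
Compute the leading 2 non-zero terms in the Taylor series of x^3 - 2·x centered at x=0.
x^3 - 2·x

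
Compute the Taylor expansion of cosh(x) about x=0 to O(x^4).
x^2/2 + 1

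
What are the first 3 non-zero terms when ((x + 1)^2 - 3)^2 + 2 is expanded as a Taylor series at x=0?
4·x^3 - 8·x + 6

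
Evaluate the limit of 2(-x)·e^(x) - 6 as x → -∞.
The product is a 0·∞ indeterminate form at x → -∞.
Rewrite the product as 2(-x) / e^(-x) (an ∞/∞ form) and apply L'Hôpital, or use the standard hierarchy e^(|x|) ≫ |(-x)| as x → -∞.
The indeterminate product → 0, so the limit = -6.

Final answer: -6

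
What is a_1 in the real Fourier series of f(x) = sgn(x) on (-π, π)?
a_1 = (1/π) ∫_{-π}^{π} f(x)·cos(1x) dx.
Evaluate the integral (use parity and integration by parts as needed): a_1 = 0.

Final answer: 0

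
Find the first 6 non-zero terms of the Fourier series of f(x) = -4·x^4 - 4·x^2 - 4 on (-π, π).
(-176 + 32·π^2)·cos(x) + (8 - 8·π^2)·cos(2·x) + (-16/27 + 32·π^2/9)·cos(3·x) + (-2·π^2 - 1/4)·cos(4·x) + (208/625 + 32·π^2/25)·cos(5·x) - 4·π^4/5 - 4·π^2/3 - 4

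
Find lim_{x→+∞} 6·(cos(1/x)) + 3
Evaluate the dominant behaviour as x → +∞; each term tends to a finite value or vanishes.
Limit = 9.

Final answer: 9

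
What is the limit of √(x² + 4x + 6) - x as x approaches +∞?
This is an ∞ − ∞ indeterminate form.
Multiply and divide by the conjugate √(x²+4x + 6) + x; the x² terms cancel, leaving (4x + 6)/(√(x²+4x + 6)+x) → 4/2 = 2.
Limit = 2.

Final answer: 2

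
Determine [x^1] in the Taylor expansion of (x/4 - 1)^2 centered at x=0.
Expand to order 1: (x/4 - 1)^2 = 1 - x/2 + O(x^2).
The coefficient of x^1 is -1/2.

Final answer: -1/2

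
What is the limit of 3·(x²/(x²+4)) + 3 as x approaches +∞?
Evaluate the dominant behaviour as x → +∞; each term tends to a finite value or vanishes.
Limit = 6.

Final answer: 6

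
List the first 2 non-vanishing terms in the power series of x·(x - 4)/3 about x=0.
x^2/3 - 4·x/3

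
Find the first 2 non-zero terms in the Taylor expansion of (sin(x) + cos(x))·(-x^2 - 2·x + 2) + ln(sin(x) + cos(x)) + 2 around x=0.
x + 4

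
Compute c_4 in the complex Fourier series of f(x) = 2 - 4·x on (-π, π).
Compute the real Fourier coefficients first: a_4 = 0, b_4 = 2.
Then c_4 = (a_4 − i·b_4)/2 = -i.

Final answer: -i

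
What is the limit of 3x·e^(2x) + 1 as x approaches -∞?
The product is a 0·∞ indeterminate form at x → -∞.
Rewrite the product as 3x / e^(-2x) (an ∞/∞ form) and apply L'Hôpital, or use the standard hierarchy e^(2|x|) ≫ |x| as x → -∞.
The indeterminate product → 0, so the limit = 1.

Final answer: 1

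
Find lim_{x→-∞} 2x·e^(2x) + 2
The product is a 0·∞ indeterminate form at x → -∞.
Rewrite the product as 2x / e^(-2x) (an ∞/∞ form) and apply L'Hôpital, or use the standard hierarchy e^(2|x|) ≫ |x| as x → -∞.
The indeterminate product → 0, so the limit = 2.

Final answer: 2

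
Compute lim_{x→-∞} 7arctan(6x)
Evaluate the dominant behaviour as x → -∞; each term tends to a finite value or vanishes.
Limit = -7·π/2.

Final answer: -7·π/2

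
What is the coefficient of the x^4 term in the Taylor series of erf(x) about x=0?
Expand to order 4: erf(x) = -2·x^3/(3·√(π)) + 2·x/√(π) + O(x^5).
The coefficient of x^4 is 0.

Final answer: 0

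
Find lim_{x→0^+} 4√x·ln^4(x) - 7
The product is a 0·∞ indeterminate form at x → 0⁺.
Rewrite the product as 4·ln^4(x) / x^(-1/2) and apply L'Hôpital, or use the standard hierarchy x^(-1/2) ≫ |ln x|^4 as x → 0⁺.
The indeterminate product → 0, so the limit = -7.

Final answer: -7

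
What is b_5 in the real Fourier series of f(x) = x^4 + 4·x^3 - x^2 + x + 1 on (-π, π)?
b_5 = (1/π) ∫_{-π}^{π} f(x)·sin(5x) dx.
Evaluate the integral (use parity and integration by parts as needed): b_5 = 2/125 + 8·π^2/5.

Final answer: 2/125 + 8·π^2/5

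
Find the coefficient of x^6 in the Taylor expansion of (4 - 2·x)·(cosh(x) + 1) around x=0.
Expand to order 6: (4 - 2·x)·(cosh(x) + 1) = x^6/180 - x^5/12 + x^4/6 - x^3 + 2·x^2 - 4·x + 8 + O(x^7).
The coefficient of x^6 is 1/180.

Final answer: 1/180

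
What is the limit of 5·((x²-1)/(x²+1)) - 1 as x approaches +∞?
Evaluate the dominant behaviour as x → +∞; each term tends to a finite value or vanishes.
Limit = 4.

Final answer: 4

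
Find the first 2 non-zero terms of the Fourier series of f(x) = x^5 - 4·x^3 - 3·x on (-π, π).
(-48·π^2 + 2·π^4 + 282)·sin(x) + (-π^4 - 21/2 + 9·π^2)·sin(2·x)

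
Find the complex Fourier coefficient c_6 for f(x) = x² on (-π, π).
Compute the real Fourier coefficients first: a_6 = 1/9, b_6 = 0.
Then c_6 = (a_6 − i·b_6)/2 = 1/18.

Final answer: 1/18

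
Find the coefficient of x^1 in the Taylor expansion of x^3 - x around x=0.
Expand to order 1: x^3 - x = -x + O(x^2).
The coefficient of x^1 is -1.

Final answer: -1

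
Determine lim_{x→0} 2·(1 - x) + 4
Direct substitution at x = 0 gives 6.

Final answer: 6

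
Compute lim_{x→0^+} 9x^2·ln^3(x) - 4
The product is a 0·∞ indeterminate form at x → 0⁺.
Rewrite the product as 9·ln^3(x) / x^(-2) and apply L'Hôpital, or use the standard hierarchy x^(-2) ≫ |ln x|^3 as x → 0⁺.
The indeterminate product → 0, so the limit = -4.

Final answer: -4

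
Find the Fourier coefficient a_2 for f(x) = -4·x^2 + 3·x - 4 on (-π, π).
a_2 = (1/π) ∫_{-π}^{π} f(x)·cos(2x) dx.
Evaluate the integral (use parity and integration by parts as needed): a_2 = -4.

Final answer: -4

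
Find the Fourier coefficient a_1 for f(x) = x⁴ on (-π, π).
a_1 = (1/π) ∫_{-π}^{π} f(x)·cos(1x) dx.
Evaluate the integral (use parity and integration by parts as needed): a_1 = 48 - 8·π^2.

Final answer: 48 - 8·π^2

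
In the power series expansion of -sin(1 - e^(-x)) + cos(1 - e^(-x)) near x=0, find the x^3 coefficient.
Expand to order 3: -sin(1 - e^(-x)) + cos(1 - e^(-x)) = x^3/2 - x + 1 + O(x^4).
The coefficient of x^3 is 1/2.

Final answer: 1/2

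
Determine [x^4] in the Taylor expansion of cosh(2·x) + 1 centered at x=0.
Expand to order 4: cosh(2·x) + 1 = 2·x^4/3 + 2·x^2 + 2 + O(x^5).
The coefficient of x^4 is 2/3.

Final answer: 2/3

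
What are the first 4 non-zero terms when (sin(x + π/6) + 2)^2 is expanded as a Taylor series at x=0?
-2·√(3)·x^3/3 - x^2/2 + 5·√(3)·x/2 + 25/4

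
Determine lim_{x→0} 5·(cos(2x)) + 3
Direct substitution at x = 0 gives 8.

Final answer: 8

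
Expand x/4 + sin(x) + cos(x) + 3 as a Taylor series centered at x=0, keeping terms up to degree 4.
x^4/24 - x^3/6 - x^2/2 + 5·x/4 + 4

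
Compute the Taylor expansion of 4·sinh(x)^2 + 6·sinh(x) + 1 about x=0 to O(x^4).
x^3 + 4·x^2 + 6·x + 1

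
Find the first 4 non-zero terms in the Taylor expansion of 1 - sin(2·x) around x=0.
-4·x^5/15 + 4·x^3/3 - 2·x + 1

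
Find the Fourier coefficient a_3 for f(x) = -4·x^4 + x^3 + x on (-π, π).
a_3 = (1/π) ∫_{-π}^{π} f(x)·cos(3x) dx.
Evaluate the integral (use parity and integration by parts as needed): a_3 = -64/27 + 32·π^2/9.

Final answer: -64/27 + 32·π^2/9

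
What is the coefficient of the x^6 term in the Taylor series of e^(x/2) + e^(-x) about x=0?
Expand to order 6: e^(x/2) + e^(-x) = 13·x^6/9216 - 31·x^5/3840 + 17·x^4/384 - 7·x^3/48 + 5·x^2/8 - x/2 + 2 + O(x^7).
The coefficient of x^6 is 13/9216.

Final answer: 13/9216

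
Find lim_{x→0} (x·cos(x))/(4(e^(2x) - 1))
Both numerator and denominator → 0 as x → 0; this is a 0/0 indeterminate form.
Expand each to leading order near x = 0: numerator ~ x, denominator ~ 8·x.
The limit of the ratio is 1/8.

Final answer: 1/8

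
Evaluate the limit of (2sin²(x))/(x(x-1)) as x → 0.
Both numerator and denominator → 0 as x → 0; this is a 0/0 indeterminate form.
Expand each to leading order near x = 0: numerator ~ 2·x^2, denominator ~ -x.
The limit of the ratio is 0.

Final answer: 0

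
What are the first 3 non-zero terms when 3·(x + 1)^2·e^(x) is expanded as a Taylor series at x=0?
21·x^2/2 + 9·x + 3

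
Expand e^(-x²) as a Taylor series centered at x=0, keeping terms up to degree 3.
1 - x^2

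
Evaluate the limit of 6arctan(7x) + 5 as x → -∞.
Evaluate the dominant behaviour as x → -∞; each term tends to a finite value or vanishes.
Limit = 5 - 3·π.

Final answer: 5 - 3·π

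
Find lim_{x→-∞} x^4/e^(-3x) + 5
The quotient is an ∞/∞ indeterminate form as x → -∞.
Compare growth rates of the dominant terms (exponentials ≫ polynomials ≫ logarithms), or apply L'Hôpital's rule; the quotient → 0.
Adding the constant: 0 + 5 = 5. Limit = 5.

Final answer: 5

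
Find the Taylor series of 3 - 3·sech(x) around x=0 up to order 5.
-5·x^4/8 + 3·x^2/2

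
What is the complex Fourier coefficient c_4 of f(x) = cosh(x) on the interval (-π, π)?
Compute the real Fourier coefficients first: a_4 = 2·sinh(π)/(17·π), b_4 = 0.
Then c_4 = (a_4 − i·b_4)/2 = sinh(π)/(17·π).

Final answer: sinh(π)/(17·π)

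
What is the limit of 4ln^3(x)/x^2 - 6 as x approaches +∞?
The quotient is an ∞/∞ indeterminate form as x → +∞.
The polynomial denominator x^2 dominates the logarithmic numerator (any positive power of x ≫ ln^3(x) as x → ∞), so the quotient → 0.
Adding the constant: 0 - 6 = -6. Limit = -6.

Final answer: -6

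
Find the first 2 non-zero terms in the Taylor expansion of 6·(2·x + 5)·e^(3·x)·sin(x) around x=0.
102·x^2 + 30·x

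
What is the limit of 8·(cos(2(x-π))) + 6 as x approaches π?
Direct substitution at x = π gives 14.

Final answer: 14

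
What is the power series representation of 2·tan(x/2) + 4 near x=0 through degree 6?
x^5/120 + x^3/12 + x + 4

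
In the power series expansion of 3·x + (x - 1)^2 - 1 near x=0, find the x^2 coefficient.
Expand to order 2: 3·x + (x - 1)^2 - 1 = x^2 + x + O(x^3).
The coefficient of x^2 is 1.

Final answer: 1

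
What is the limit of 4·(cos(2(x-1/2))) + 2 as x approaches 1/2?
Direct substitution at x = 1/2 gives 6.

Final answer: 6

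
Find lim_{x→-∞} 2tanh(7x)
Evaluate the dominant behaviour as x → -∞; each term tends to a finite value or vanishes.
Limit = -2.

Final answer: -2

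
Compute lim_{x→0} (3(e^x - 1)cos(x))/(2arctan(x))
Both numerator and denominator → 0 as x → 0; this is a 0/0 indeterminate form.
Expand each to leading order near x = 0: numerator ~ 3·x, denominator ~ 2·x.
The limit of the ratio is 3/2.

Final answer: 3/2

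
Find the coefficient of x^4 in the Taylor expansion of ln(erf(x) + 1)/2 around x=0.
Expand to order 4: ln(erf(x) + 1)/2 = x^4·(-12 + 4·π)/(6·π^2) + x^3·(8 - 2·π)/(6·π^(3/2)) - x^2/π + x/√(π) + O(x^5).
The coefficient of x^4 is (-12 + 4·π)/(6·π^2).

Final answer: (-12 + 4·π)/(6·π^2)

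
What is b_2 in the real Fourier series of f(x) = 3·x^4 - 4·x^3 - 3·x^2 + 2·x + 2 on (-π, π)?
b_2 = (1/π) ∫_{-π}^{π} f(x)·sin(2x) dx.
Evaluate the integral (use parity and integration by parts as needed): b_2 = -8 + 4·π^2.

Final answer: -8 + 4·π^2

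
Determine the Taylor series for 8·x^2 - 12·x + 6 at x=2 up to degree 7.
14 + 20·(x - 2) + 8·(x - 2)^2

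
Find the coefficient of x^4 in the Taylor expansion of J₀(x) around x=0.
Expand to order 4: J₀(x) = x^4/64 - x^2/4 + 1 + O(x^5).
The coefficient of x^4 is 1/64.

Final answer: 1/64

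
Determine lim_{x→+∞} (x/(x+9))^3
As x → +∞: x/(x+9) = 1/(1 + 9/x) → 1, and the 3rd power of a limit-1 base also → 1.
Limit = 1.

Final answer: 1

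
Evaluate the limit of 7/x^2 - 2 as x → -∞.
Evaluate the dominant behaviour as x → -∞; each term tends to a finite value or vanishes.
Limit = -2.

Final answer: -2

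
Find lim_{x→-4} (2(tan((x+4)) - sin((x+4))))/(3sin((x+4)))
Both numerator and denominator → 0 as x → -4; this is a 0/0 indeterminate form.
Expand each to leading order near x = -4: numerator ~ (x + 4)^3, denominator ~ 3·(x + 4).
The limit of the ratio is 0.

Final answer: 0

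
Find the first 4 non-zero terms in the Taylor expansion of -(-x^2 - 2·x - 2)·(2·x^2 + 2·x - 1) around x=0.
6·x^3 + 7·x^2 + 2·x - 2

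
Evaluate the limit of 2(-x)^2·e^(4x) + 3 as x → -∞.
The product is a 0·∞ indeterminate form at x → -∞.
Rewrite the product as 2(-x)^2 / e^(-4x) (an ∞/∞ form) and apply L'Hôpital, or use the standard hierarchy e^(4|x|) ≫ |(-x)^2| as x → -∞.
The indeterminate product → 0, so the limit = 3.

Final answer: 3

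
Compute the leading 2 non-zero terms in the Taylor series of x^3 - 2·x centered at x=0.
x^3 - 2·x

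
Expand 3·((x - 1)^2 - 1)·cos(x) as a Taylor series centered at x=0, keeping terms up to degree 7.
x^7/120 + x^6/8 - x^5/4 - 3·x^4/2 + 3·x^3 + 3·x^2 - 6·x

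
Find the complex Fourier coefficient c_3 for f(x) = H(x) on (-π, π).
Compute the real Fourier coefficients first: a_3 = 0, b_3 = 2/(3·π).
Then c_3 = (a_3 − i·b_3)/2 = -i/(3·π).

Final answer: -i/(3·π)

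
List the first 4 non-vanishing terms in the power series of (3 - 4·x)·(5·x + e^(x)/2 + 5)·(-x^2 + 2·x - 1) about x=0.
-145·x^3/4 - 25·x^2/4 + 77·x/2 - 33/2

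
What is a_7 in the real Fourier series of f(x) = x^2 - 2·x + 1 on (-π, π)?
a_7 = (1/π) ∫_{-π}^{π} f(x)·cos(7x) dx.
Evaluate the integral (use parity and integration by parts as needed): a_7 = -4/49.

Final answer: -4/49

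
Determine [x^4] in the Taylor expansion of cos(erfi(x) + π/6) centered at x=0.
Expand to order 4: cos(erfi(x) + π/6) = x^4·(-2·√(3)/(3·π) + √(3)/(3·π^2)) + x^3·(-1/(3·√(π)) + 2/(3·π^(3/2))) - √(3)·x^2/π - x/√(π) + √(3)/2 + O(x^5).
The coefficient of x^4 is -2·√(3)/(3·π) + √(3)/(3·π^2).

Final answer: -2·√(3)/(3·π) + √(3)/(3·π^2)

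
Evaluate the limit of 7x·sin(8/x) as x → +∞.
As x → +∞: let u = 8/x → 0⁺; then 7·x·sin(8/x) = 7·8·sin(u)/u → 7·8·1 = 56.
Limit = 56.

Final answer: 56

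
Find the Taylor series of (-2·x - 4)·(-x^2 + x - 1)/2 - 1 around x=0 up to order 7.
x^3 + x^2 - x + 1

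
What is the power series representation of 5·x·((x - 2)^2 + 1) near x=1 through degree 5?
10 - 5·(x - 1)^2 + 5·(x - 1)^3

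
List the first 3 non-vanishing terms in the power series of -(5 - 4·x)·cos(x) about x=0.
5·x^2/2 + 4·x - 5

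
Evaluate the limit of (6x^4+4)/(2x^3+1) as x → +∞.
This is an ∞/∞ indeterminate form as x → +∞.
Divide numerator and denominator by x^4 and let the lower-order terms vanish; the numerator's degree 4 exceeds the denominator's degree 3, so the quotient diverges.
Limit = ∞.

Final answer: ∞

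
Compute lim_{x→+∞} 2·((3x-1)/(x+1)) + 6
Evaluate the dominant behaviour as x → +∞; each term tends to a finite value or vanishes.
Limit = 12.

Final answer: 12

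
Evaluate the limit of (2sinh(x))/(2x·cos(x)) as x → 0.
Both numerator and denominator → 0 as x → 0; this is a 0/0 indeterminate form.
Expand each to leading order near x = 0: numerator ~ 2·x, denominator ~ 2·x.
The limit of the ratio is 1.

Final answer: 1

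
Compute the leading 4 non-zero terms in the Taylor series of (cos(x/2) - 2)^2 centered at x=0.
-7·x^6/11520 + x^4/96 + x^2/4 + 1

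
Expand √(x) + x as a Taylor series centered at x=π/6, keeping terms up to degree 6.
π/6 + √(6)·√(π)/6 + (√(6)/(2·√(π)) + 1)·(x - π/6) - 3·√(6)·(x - π/6)^2/(4·π^(3/2)) + 9·√(6)·(x - π/6)^3/(4·π^(5/2)) - 135·√(6)·(x - π/6)^4/(16·π^(7/2)) + 567·√(6)·(x - π/6)^5/(16·π^(9/2)) - 5103·√(6)·(x - π/6)^6/(32·π^(11/2))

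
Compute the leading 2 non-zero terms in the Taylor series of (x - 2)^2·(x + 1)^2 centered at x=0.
4·x + 4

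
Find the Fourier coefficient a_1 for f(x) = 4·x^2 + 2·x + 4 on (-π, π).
a_1 = (1/π) ∫_{-π}^{π} f(x)·cos(1x) dx.
Evaluate the integral (use parity and integration by parts as needed): a_1 = -16.

Final answer: -16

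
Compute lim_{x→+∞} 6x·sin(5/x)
As x → +∞: let u = 5/x → 0⁺; then 6·x·sin(5/x) = 6·5·sin(u)/u → 6·5·1 = 30.
Limit = 30.

Final answer: 30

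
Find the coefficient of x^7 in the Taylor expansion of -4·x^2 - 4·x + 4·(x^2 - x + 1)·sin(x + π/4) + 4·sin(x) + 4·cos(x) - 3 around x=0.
Expand to order 7: -4·x^2 - 4·x + 4·(x^2 - x + 1)·sin(x + π/4) + 4·sin(x) + 4·cos(x) - 3 = x^7·(-1/1260 + 2·√(2)/105) + x^6·(-1/180 + 23·√(2)/360) + x^5·(1/30 - 2·√(2)/5) + x^4·(1/6 - 7·√(2)/12) + x^3·(-2/3 + 8·√(2)/3) + x^2·(-6 - √(2)) + 1 + 2·√(2) + O(x^8).
The coefficient of x^7 is -1/1260 + 2·√(2)/105.

Final answer: -1/1260 + 2·√(2)/105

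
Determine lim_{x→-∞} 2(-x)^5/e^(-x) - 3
The quotient is an ∞/∞ indeterminate form as x → -∞.
Compare growth rates of the dominant terms (exponentials ≫ polynomials ≫ logarithms), or apply L'Hôpital's rule; the quotient → 0.
Adding the constant: 0 - 3 = -3. Limit = -3.

Final answer: -3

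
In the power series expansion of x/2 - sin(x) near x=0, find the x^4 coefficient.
Expand to order 4: x/2 - sin(x) = x^3/6 - x/2 + O(x^5).
The coefficient of x^4 is 0.

Final answer: 0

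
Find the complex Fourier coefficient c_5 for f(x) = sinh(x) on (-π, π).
Compute the real Fourier coefficients first: a_5 = 0, b_5 = 5·sinh(π)/(13·π).
Then c_5 = (a_5 − i·b_5)/2 = -5·i·sinh(π)/(26·π).

Final answer: -5·i·sinh(π)/(26·π)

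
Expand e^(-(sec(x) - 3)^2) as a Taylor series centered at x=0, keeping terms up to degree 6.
947·x^6·e^(-4)/360 + 31·x^4·e^(-4)/12 + 2·x^2·e^(-4) + e^(-4)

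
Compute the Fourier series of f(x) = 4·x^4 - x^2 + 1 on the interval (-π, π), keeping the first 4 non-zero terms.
(196 - 32·π^2)·cos(x) + (-13 + 8·π^2)·cos(2·x) + (76/27 - 32·π^2/9)·cos(3·x) - π^2/3 + 1 + 4·π^4/5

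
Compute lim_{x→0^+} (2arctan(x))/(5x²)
Both numerator and denominator → 0 as x → 0^+; this is a 0/0 indeterminate form.
Expand each to leading order near x = 0: numerator ~ 2·x, denominator ~ 5·x^2.
The limit of the ratio is ∞.

Final answer: ∞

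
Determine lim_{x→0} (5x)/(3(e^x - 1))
Both numerator and denominator → 0 as x → 0; this is a 0/0 indeterminate form.
Expand each to leading order near x = 0: numerator ~ 5·x, denominator ~ 3·x.
The limit of the ratio is 5/3.

Final answer: 5/3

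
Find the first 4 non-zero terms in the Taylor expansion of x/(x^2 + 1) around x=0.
-x^7 + x^5 - x^3 + x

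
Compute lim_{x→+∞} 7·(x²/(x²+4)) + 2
Evaluate the dominant behaviour as x → +∞; each term tends to a finite value or vanishes.
Limit = 9.

Final answer: 9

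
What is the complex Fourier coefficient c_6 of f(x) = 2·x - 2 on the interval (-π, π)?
Compute the real Fourier coefficients first: a_6 = 0, b_6 = -2/3.
Then c_6 = (a_6 − i·b_6)/2 = i/3.

Final answer: i/3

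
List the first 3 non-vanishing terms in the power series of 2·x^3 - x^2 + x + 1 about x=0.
-x^2 + x + 1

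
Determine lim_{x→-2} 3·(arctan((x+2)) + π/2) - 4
Direct substitution at x = -2 gives -4 + 3·π/2.

Final answer: -4 + 3·π/2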